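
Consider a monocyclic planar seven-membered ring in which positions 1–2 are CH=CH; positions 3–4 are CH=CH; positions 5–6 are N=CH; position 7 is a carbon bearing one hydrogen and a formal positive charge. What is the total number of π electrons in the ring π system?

Check conjugation: each doubly-bonded ring atom is sp² with one p-orbital electron; each =N– nitrogen is pyridine-type (lone pair in the sp² plane, one electron in the p orbital); the carbocation has an empty p orbital — every position has a p orbital, so the cyclic π system is continuous.
Counting π electrons: 3 × 2 = 6 from the double-bond units + 0 from the CH(+) atom = 6.

6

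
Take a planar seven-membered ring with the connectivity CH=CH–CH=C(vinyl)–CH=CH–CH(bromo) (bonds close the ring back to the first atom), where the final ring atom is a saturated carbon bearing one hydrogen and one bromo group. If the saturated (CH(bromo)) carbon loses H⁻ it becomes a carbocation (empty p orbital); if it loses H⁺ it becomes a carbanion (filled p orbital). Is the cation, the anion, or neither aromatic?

In both ions every ring atom is sp² and contributes a p orbital, so both rings are fully conjugated.
Cation: 3 × 2 + 0 = 6 π electrons → 4(1)+2, aromatic.
Anion: 3 × 2 + 2 = 8 π electrons → 4(2), antiaromatic.

The cation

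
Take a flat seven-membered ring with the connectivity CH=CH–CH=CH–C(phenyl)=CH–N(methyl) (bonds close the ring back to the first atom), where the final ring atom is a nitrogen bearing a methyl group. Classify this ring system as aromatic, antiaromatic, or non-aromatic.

The p orbitals form a continuous loop: each doubly-bonded ring atom is sp² with one p-orbital electron; the pyrrole-type nitrogen donates its lone pair from the p orbital. The ring is fully conjugated.
Tallying contributions gives 3 × 2 = 6 from the double-bond units + 2 from the N(methyl) atom = 8.
A 4n π count (8, n = 2) in a planar conjugated ring means antiaromatic.

Antiaromatic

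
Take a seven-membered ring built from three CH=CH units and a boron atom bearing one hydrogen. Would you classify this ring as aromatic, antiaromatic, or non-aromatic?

Every ring atom contributes a p orbital perpendicular to the ring (the double-bond atoms are sp², each contributing one p electron; the boron has an empty p orbital), so the π system is cyclic and fully conjugated.
Counting π electrons: 3 × 2 = 6 from the double-bond units + 0 from the BH atom = 6.
That gives a 4n+2 count (6, n = 1).

Aromatic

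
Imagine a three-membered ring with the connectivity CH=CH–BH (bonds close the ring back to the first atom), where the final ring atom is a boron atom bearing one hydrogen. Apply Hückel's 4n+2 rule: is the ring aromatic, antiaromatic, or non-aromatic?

The p orbitals form a continuous loop: the double-bond atoms are sp², each contributing one p electron; the boron has an empty p orbital. The ring is fully conjugated.
Counting π electrons: 1 × 2 = 2 from the double-bond unit + 0 from the BH atom = 2.
With 2 π electrons (n = 0), the Hückel 4n+2 condition holds.

Aromatic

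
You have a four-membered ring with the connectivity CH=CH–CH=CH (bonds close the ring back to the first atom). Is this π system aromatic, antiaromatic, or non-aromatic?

All ring atoms are sp² and supply a p orbital to the ring (every atom in a ring double bond is sp² and brings one electron to the p orbital); the conjugation is uninterrupted.
Counting π electrons: 2 × 2 = 4 from the 2 double-bond units.
With 4 = 4·1 π electrons, Hückel's rule classifies the planar ring as antiaromatic.
(This ring is cyclobutadiene.)

Antiaromatic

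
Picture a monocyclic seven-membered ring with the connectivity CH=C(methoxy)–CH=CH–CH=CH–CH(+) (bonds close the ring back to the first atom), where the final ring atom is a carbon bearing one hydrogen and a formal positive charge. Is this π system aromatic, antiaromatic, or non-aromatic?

All ring atoms are sp² and supply a p orbital to the ring (each doubly-bonded ring atom is sp² with one p-orbital electron; the carbocation has an empty p orbital); the conjugation is uninterrupted.
π-electron count: 3 × 2 = 6 from the double-bond units + 0 from the CH(+) atom = 6.
6 = 4(1) + 2, which satisfies Hückel's 4n+2 rule.

Aromatic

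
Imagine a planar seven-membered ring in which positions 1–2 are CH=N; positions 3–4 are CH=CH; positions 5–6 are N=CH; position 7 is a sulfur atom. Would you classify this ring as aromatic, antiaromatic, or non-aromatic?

Every ring atom contributes a p orbital perpendicular to the ring (each doubly-bonded ring atom is sp² with one p-orbital electron; each sp² =N– keeps its lone pair in-plane and puts one electron into the π system; the sulfur donates one lone pair from its p orbital), so the π system is cyclic and fully conjugated.
π-electron count: 3 × 2 = 6 from the double-bond units + 2 from the S atom = 8.
A 4n π count (8, n = 2) in a planar conjugated ring means antiaromatic.

Antiaromatic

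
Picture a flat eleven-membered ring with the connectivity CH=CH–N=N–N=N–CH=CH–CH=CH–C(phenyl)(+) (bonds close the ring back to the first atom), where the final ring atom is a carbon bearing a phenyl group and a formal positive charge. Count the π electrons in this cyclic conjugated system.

Every ring atom contributes a p orbital perpendicular to the ring (each doubly-bonded ring atom is sp² with one p-orbital electron; each =N– nitrogen is pyridine-type (lone pair in the sp² plane, one electron in the p orbital); the carbocation has an empty p orbital), so the π system is cyclic and fully conjugated.
Adding the contributions, 5 × 2 = 10 from the double-bond units + 0 from the C(phenyl)(+) atom = 10.

10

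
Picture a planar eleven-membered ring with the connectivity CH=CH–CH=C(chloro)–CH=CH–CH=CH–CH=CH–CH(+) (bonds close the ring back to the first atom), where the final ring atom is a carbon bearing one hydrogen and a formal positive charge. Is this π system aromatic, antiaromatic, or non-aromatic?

All ring atoms are sp² and supply a p orbital to the ring (every atom in a ring double bond is sp² and brings one electron to the p orbital; the carbocation has an empty p orbital); the conjugation is uninterrupted.
Tallying contributions gives 5 × 2 = 10 from the double-bond units + 0 from the CH(+) atom = 10.
That gives a 4n+2 count (10, n = 2).

Aromatic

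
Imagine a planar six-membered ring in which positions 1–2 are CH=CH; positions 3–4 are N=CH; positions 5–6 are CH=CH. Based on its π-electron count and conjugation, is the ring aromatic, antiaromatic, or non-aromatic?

Every ring atom contributes a p orbital perpendicular to the ring (each doubly-bonded ring atom is sp² with one p-orbital electron; each sp² =N– keeps its lone pair in-plane and puts one electron into the π system), so the π system is cyclic and fully conjugated.
Tallying contributions gives 3 × 2 = 6 from the 3 double-bond units.
Since 6 = 4·1 + 2, the ring meets the 4n+2 criterion.

Aromatic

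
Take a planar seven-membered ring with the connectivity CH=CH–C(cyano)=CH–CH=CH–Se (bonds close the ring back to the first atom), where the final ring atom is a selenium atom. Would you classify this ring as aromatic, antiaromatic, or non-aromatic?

All ring atoms are sp² and supply a p orbital to the ring (every atom in a ring double bond is sp² and brings one electron to the p orbital; the selenium donates one lone pair from its p orbital); the conjugation is uninterrupted.
π-electron count: 3 × 2 = 6 from the double-bond units + 2 from the Se atom = 8.
A 4n π count (8, n = 2) in a planar conjugated ring means antiaromatic.

Antiaromatic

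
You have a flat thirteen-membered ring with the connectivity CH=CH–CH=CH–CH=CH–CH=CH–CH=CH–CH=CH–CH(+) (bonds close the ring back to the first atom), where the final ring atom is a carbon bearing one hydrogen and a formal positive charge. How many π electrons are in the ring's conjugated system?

All ring atoms are sp² and supply a p orbital to the ring (every atom in a ring double bond is sp² and brings one electron to the p orbital; the carbocation has an empty p orbital); the conjugation is uninterrupted.
Tallying contributions gives 6 × 2 = 12 from the double-bond units + 0 from the CH(+) atom = 12.

12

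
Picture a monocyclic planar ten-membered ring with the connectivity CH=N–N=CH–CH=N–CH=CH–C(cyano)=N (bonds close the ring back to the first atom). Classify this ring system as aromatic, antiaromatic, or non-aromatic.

Check conjugation: each doubly-bonded ring atom is sp² with one p-orbital electron; the doubly-bonded nitrogens are pyridine-type — their lone pairs lie in the ring plane, leaving one electron in the p orbital — every position has a p orbital, so the cyclic π system is continuous.
Tallying contributions gives 5 × 2 = 10 from the 5 double-bond units.
That gives a 4n+2 count (10, n = 2).

Aromatic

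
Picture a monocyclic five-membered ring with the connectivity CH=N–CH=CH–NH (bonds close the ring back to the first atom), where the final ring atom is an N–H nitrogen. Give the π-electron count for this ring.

6

The p orbitals form a continuous loop: every atom in a ring double bond is sp² and brings one electron to the p orbital; each =N– nitrogen is pyridine-type (lone pair in the sp² plane, one electron in the p orbital); the pyrrole-type nitrogen donates its lone pair from the p orbital. The ring is fully conjugated.
π-electron count: 2 × 2 = 4 from the double-bond units + 2 from the NH atom = 6.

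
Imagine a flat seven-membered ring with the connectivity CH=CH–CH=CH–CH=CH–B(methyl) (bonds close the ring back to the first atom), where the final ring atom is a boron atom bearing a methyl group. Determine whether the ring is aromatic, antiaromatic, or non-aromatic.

Every ring atom contributes a p orbital perpendicular to the ring (the double-bond atoms are sp², each contributing one p electron; the boron has an empty p orbital), so the π system is cyclic and fully conjugated.
Adding the contributions, 3 × 2 = 6 from the double-bond units + 0 from the B(methyl) atom = 6.
With 6 π electrons (n = 1), the Hückel 4n+2 condition holds.

Aromatic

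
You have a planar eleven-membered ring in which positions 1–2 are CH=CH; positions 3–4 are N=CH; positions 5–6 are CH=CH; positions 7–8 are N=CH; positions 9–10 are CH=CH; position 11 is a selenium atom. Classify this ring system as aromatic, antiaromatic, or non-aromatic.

The p orbitals form a continuous loop: the double-bond atoms are sp², each contributing one p electron; each =N– nitrogen is pyridine-type (lone pair in the sp² plane, one electron in the p orbital); the selenium donates one lone pair from its p orbital. The ring is fully conjugated.
Adding the contributions, 5 × 2 = 10 from the double-bond units + 2 from the Se atom = 12.
With 12 = 4·3 π electrons, Hückel's rule classifies the planar ring as antiaromatic.

Antiaromatic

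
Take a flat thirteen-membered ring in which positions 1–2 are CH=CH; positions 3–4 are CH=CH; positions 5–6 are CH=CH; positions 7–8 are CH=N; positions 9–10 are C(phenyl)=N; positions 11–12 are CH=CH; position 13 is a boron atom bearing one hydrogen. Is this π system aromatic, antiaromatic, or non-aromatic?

Antiaromatic

The p orbitals form a continuous loop: the double-bond atoms are sp², each contributing one p electron; the doubly-bonded nitrogens are pyridine-type — their lone pairs lie in the ring plane, leaving one electron in the p orbital; the boron has an empty p orbital. The ring is fully conjugated.
π-electron count: 6 × 2 = 12 from the double-bond units + 0 from the BH atom = 12.
A 4n π count (12, n = 3) in a planar conjugated ring means antiaromatic.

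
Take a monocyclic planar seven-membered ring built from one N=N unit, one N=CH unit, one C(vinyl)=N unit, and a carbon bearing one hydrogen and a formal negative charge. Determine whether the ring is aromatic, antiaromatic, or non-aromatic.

Antiaromatic

Every ring atom contributes a p orbital perpendicular to the ring (the double-bond atoms are sp², each contributing one p electron; each =N– nitrogen is pyridine-type (lone pair in the sp² plane, one electron in the p orbital); the carbanion's lone pair occupies the p orbital), so the π system is cyclic and fully conjugated.
Counting π electrons: 3 × 2 = 6 from the double-bond units + 2 from the CH(-) atom = 8.
8 is a 4n count (n = 2), so the planar conjugated ring is antiaromatic.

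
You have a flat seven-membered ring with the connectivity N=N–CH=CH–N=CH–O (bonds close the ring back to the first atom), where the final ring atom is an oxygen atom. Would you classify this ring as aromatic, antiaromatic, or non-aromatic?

Antiaromatic

All ring atoms are sp² and supply a p orbital to the ring (each doubly-bonded ring atom is sp² with one p-orbital electron; each =N– nitrogen is pyridine-type (lone pair in the sp² plane, one electron in the p orbital); the oxygen donates one lone pair from its p orbital); the conjugation is uninterrupted.
Counting π electrons: 3 × 2 = 6 from the double-bond units + 2 from the O atom = 8.
A 4n π count (8, n = 2) in a planar conjugated ring means antiaromatic.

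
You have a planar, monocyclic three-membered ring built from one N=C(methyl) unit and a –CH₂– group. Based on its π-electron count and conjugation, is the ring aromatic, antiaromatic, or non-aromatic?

At the CH2 position, the tetrahedral CH₂ carbon is sp³ and has no p orbital in the ring π system; the ring's p-orbital overlap is broken there.
A ring that is not fully conjugated cannot be aromatic or antiaromatic regardless of its π-electron count.

Non-aromatic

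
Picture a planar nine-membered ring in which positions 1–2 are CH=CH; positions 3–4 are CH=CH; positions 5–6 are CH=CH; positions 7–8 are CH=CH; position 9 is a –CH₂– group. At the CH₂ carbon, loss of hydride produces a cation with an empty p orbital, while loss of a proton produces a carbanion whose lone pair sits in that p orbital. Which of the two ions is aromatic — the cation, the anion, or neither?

In either ion the ring is fully conjugated: every atom, including the new sp² carbon, supplies a p orbital.
Cation: 4 × 2 + 0 = 8 π electrons → 4(2), antiaromatic.
Anion: 4 × 2 + 2 = 10 π electrons → 4(2)+2, aromatic.

The anion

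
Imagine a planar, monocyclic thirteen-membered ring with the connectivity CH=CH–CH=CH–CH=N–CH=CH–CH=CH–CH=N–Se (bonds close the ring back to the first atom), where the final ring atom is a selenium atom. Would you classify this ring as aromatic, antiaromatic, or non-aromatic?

Aromatic

Check conjugation: every atom in a ring double bond is sp² and brings one electron to the p orbital; each =N– nitrogen is pyridine-type (lone pair in the sp² plane, one electron in the p orbital); the selenium donates one lone pair from its p orbital — every position has a p orbital, so the cyclic π system is continuous.
Adding the contributions, 6 × 2 = 12 from the double-bond units + 2 from the Se atom = 14.
14 = 4(3) + 2, which satisfies Hückel's 4n+2 rule.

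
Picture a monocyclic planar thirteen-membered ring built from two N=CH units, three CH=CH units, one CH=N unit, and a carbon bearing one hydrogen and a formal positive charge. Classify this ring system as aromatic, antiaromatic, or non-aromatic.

All ring atoms are sp² and supply a p orbital to the ring (each doubly-bonded ring atom is sp² with one p-orbital electron; each sp² =N– keeps its lone pair in-plane and puts one electron into the π system; the carbocation has an empty p orbital); the conjugation is uninterrupted.
Adding the contributions, 6 × 2 = 12 from the double-bond units + 0 from the CH(+) atom = 12.
12 is a 4n count (n = 3), so the planar conjugated ring is antiaromatic.

Antiaromatic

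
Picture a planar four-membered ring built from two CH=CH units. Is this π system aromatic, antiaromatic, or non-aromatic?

Antiaromatic

Every ring atom contributes a p orbital perpendicular to the ring (the double-bond atoms are sp², each contributing one p electron), so the π system is cyclic and fully conjugated.
Adding the contributions, 2 × 2 = 4 from the 2 double-bond units.
With 4 = 4·1 π electrons, Hückel's rule classifies the planar ring as antiaromatic.
(This ring is cyclobutadiene.)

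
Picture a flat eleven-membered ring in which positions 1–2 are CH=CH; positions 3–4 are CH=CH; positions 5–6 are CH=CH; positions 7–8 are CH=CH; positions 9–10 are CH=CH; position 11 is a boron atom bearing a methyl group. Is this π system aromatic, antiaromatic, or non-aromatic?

All ring atoms are sp² and supply a p orbital to the ring (every atom in a ring double bond is sp² and brings one electron to the p orbital; the boron has an empty p orbital); the conjugation is uninterrupted.
Adding the contributions, 5 × 2 = 10 from the double-bond units + 0 from the B(methyl) atom = 10.
That gives a 4n+2 count (10, n = 2).

Aromatic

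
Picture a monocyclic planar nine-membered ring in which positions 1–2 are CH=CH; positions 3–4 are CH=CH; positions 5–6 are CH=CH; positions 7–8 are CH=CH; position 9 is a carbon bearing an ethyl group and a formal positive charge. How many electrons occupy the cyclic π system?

All ring atoms are sp² and supply a p orbital to the ring (every atom in a ring double bond is sp² and brings one electron to the p orbital; the carbocation has an empty p orbital); the conjugation is uninterrupted.
Counting π electrons: 4 × 2 = 8 from the double-bond units + 0 from the C(ethyl)(+) atom = 8.

8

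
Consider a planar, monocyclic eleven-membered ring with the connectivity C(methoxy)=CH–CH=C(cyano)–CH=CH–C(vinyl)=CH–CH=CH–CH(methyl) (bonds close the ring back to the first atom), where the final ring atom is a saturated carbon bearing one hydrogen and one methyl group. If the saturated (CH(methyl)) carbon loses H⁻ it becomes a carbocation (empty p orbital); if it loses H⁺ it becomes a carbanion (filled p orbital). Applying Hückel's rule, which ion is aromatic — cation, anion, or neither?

Once that carbon is sp², every ring atom has a p orbital and both ions are fully conjugated.
Cation: 5 × 2 + 0 = 10 π electrons → 4(2)+2, aromatic.
Anion: 5 × 2 + 2 = 12 π electrons → 4(3), antiaromatic.

The cation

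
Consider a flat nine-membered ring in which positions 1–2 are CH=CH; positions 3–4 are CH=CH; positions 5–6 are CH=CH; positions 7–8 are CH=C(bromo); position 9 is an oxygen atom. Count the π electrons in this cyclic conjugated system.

Check conjugation: each doubly-bonded ring atom is sp² with one p-orbital electron; the oxygen donates one lone pair from its p orbital — every position has a p orbital, so the cyclic π system is continuous.
π-electron count: 4 × 2 = 8 from the double-bond units + 2 from the O atom = 10.

10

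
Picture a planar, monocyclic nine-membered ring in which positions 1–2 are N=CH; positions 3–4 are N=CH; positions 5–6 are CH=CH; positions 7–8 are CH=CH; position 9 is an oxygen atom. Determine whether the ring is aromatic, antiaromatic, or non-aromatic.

Aromatic

The p orbitals form a continuous loop: every atom in a ring double bond is sp² and brings one electron to the p orbital; each =N– nitrogen is pyridine-type (lone pair in the sp² plane, one electron in the p orbital); the oxygen donates one lone pair from its p orbital. The ring is fully conjugated.
Counting π electrons: 4 × 2 = 8 from the double-bond units + 2 from the O atom = 10.
With 10 π electrons (n = 2), the Hückel 4n+2 condition holds.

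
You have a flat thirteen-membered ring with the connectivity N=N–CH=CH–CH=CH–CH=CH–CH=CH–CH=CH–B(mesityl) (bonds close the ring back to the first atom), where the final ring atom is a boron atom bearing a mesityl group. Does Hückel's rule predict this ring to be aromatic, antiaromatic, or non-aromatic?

Every ring atom contributes a p orbital perpendicular to the ring (every atom in a ring double bond is sp² and brings one electron to the p orbital; the doubly-bonded nitrogens are pyridine-type — their lone pairs lie in the ring plane, leaving one electron in the p orbital; the boron has an empty p orbital), so the π system is cyclic and fully conjugated.
Counting π electrons: 6 × 2 = 12 from the double-bond units + 0 from the B(mesityl) atom = 12.
A 4n π count (12, n = 3) in a planar conjugated ring means antiaromatic.

Antiaromatic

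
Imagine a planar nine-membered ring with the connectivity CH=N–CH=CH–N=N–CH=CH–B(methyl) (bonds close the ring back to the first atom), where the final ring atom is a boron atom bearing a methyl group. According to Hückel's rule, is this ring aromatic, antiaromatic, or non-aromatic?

Antiaromatic

Every ring atom contributes a p orbital perpendicular to the ring (every atom in a ring double bond is sp² and brings one electron to the p orbital; each sp² =N– keeps its lone pair in-plane and puts one electron into the π system; the boron has an empty p orbital), so the π system is cyclic and fully conjugated.
Counting π electrons: 4 × 2 = 8 from the double-bond units + 0 from the B(methyl) atom = 8.
A 4n π count (8, n = 2) in a planar conjugated ring means antiaromatic.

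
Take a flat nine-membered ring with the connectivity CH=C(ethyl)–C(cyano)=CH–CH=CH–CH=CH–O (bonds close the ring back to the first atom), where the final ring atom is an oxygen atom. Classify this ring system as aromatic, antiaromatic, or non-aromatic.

Aromatic

All ring atoms are sp² and supply a p orbital to the ring (the double-bond atoms are sp², each contributing one p electron; the oxygen donates one lone pair from its p orbital); the conjugation is uninterrupted.
Adding the contributions, 4 × 2 = 8 from the double-bond units + 2 from the O atom = 10.
With 10 π electrons (n = 2), the Hückel 4n+2 condition holds.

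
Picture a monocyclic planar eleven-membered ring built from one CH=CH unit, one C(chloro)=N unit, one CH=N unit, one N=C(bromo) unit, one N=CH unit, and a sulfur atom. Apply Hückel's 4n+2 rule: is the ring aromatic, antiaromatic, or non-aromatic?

Antiaromatic

Check conjugation: the double-bond atoms are sp², each contributing one p electron; each =N– nitrogen is pyridine-type (lone pair in the sp² plane, one electron in the p orbital); the sulfur donates one lone pair from its p orbital — every position has a p orbital, so the cyclic π system is continuous.
Adding the contributions, 5 × 2 = 10 from the double-bond units + 2 from the S atom = 12.
12 is a 4n count (n = 3), so the planar conjugated ring is antiaromatic.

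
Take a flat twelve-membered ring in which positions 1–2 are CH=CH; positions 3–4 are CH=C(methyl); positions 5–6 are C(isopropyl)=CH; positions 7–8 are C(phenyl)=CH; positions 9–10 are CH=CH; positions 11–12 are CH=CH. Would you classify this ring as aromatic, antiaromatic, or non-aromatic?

The p orbitals form a continuous loop: every atom in a ring double bond is sp² and brings one electron to the p orbital. The ring is fully conjugated.
Tallying contributions gives 6 × 2 = 12 from the 6 double-bond units.
12 = 4(3); a planar, fully conjugated 4n system is antiaromatic.

Antiaromatic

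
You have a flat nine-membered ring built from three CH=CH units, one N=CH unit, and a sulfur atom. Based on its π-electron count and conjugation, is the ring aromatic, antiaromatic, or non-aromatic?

Aromatic

Check conjugation: every atom in a ring double bond is sp² and brings one electron to the p orbital; each sp² =N– keeps its lone pair in-plane and puts one electron into the π system; the sulfur donates one lone pair from its p orbital — every position has a p orbital, so the cyclic π system is continuous.
Counting π electrons: 4 × 2 = 8 from the double-bond units + 2 from the S atom = 10.
10 = 4(2) + 2, which satisfies Hückel's 4n+2 rule.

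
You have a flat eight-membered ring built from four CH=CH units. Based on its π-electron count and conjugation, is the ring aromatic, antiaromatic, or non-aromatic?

All ring atoms are sp² and supply a p orbital to the ring (the double-bond atoms are sp², each contributing one p electron); the conjugation is uninterrupted.
Tallying contributions gives 4 × 2 = 8 from the 4 double-bond units.
8 = 4(2); a planar, fully conjugated 4n system is antiaromatic.
(The species described is cyclooctatetraene.)

Antiaromatic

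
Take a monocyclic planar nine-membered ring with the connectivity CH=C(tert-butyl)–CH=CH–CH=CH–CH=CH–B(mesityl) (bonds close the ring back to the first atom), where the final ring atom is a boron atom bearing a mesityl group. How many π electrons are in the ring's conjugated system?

Check conjugation: each doubly-bonded ring atom is sp² with one p-orbital electron; the boron has an empty p orbital — every position has a p orbital, so the cyclic π system is continuous.
Tallying contributions gives 4 × 2 = 8 from the double-bond units + 0 from the B(mesityl) atom = 8.

8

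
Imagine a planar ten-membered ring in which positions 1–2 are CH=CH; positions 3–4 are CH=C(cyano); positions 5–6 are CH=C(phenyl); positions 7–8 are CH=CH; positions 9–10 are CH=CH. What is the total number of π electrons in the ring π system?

All ring atoms are sp² and supply a p orbital to the ring (the double-bond atoms are sp², each contributing one p electron); the conjugation is uninterrupted.
Adding the contributions, 5 × 2 = 10 from the 5 double-bond units.

10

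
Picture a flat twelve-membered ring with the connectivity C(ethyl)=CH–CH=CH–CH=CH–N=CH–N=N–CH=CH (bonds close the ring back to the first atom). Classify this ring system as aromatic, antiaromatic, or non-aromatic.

All ring atoms are sp² and supply a p orbital to the ring (the double-bond atoms are sp², each contributing one p electron; each sp² =N– keeps its lone pair in-plane and puts one electron into the π system); the conjugation is uninterrupted.
Counting π electrons: 6 × 2 = 12 from the 6 double-bond units.
With 12 = 4·3 π electrons, Hückel's rule classifies the planar ring as antiaromatic.

Antiaromatic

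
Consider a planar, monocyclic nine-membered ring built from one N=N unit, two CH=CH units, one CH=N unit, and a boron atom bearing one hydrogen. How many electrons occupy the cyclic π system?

All ring atoms are sp² and supply a p orbital to the ring (each doubly-bonded ring atom is sp² with one p-orbital electron; the doubly-bonded nitrogens are pyridine-type — their lone pairs lie in the ring plane, leaving one electron in the p orbital; the boron has an empty p orbital); the conjugation is uninterrupted.
π-electron count: 4 × 2 = 8 from the double-bond units + 0 from the BH atom = 8.

8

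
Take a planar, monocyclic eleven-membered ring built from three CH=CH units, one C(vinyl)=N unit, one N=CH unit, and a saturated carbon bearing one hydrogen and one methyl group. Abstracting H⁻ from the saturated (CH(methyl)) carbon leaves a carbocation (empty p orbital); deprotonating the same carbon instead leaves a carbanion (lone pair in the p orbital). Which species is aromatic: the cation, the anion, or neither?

The cation

Both ions have a continuous loop of p orbitals — each ring atom is sp².
Cation: 5 × 2 + 0 = 10 π electrons → 4(2)+2, aromatic.
Anion: 5 × 2 + 2 = 12 π electrons → 4(3), antiaromatic.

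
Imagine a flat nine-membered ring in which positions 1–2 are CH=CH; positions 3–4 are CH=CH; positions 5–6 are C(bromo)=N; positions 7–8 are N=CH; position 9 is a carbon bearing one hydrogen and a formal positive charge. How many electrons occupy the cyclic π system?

8

Check conjugation: every atom in a ring double bond is sp² and brings one electron to the p orbital; each =N– nitrogen is pyridine-type (lone pair in the sp² plane, one electron in the p orbital); the carbocation has an empty p orbital — every position has a p orbital, so the cyclic π system is continuous.
Tallying contributions gives 4 × 2 = 8 from the double-bond units + 0 from the CH(+) atom = 8.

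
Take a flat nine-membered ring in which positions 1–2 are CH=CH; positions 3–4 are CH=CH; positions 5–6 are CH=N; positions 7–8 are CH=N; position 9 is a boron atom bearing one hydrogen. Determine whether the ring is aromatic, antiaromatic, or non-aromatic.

All ring atoms are sp² and supply a p orbital to the ring (each doubly-bonded ring atom is sp² with one p-orbital electron; each =N– nitrogen is pyridine-type (lone pair in the sp² plane, one electron in the p orbital); the boron has an empty p orbital); the conjugation is uninterrupted.
π-electron count: 4 × 2 = 8 from the double-bond units + 0 from the BH atom = 8.
8 = 4(2); a planar, fully conjugated 4n system is antiaromatic.

Antiaromatic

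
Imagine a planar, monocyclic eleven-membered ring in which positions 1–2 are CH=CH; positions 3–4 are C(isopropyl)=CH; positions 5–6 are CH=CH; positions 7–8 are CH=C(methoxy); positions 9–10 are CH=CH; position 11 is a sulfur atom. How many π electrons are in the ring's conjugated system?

12

All ring atoms are sp² and supply a p orbital to the ring (the double-bond atoms are sp², each contributing one p electron; the sulfur donates one lone pair from its p orbital); the conjugation is uninterrupted.
Counting π electrons: 5 × 2 = 10 from the double-bond units + 2 from the S atom = 12.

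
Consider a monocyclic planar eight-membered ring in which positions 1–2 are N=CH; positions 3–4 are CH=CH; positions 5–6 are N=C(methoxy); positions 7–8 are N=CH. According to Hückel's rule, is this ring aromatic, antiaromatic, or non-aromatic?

Every ring atom contributes a p orbital perpendicular to the ring (the double-bond atoms are sp², each contributing one p electron; the doubly-bonded nitrogens are pyridine-type — their lone pairs lie in the ring plane, leaving one electron in the p orbital), so the π system is cyclic and fully conjugated.
Tallying contributions gives 4 × 2 = 8 from the 4 double-bond units.
8 = 4(2); a planar, fully conjugated 4n system is antiaromatic.

Antiaromatic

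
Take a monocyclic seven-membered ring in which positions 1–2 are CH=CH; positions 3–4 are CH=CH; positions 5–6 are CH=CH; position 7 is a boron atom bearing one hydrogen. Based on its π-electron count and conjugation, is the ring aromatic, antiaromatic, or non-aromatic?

Aromatic

The p orbitals form a continuous loop: each doubly-bonded ring atom is sp² with one p-orbital electron; the boron has an empty p orbital. The ring is fully conjugated.
π-electron count: 3 × 2 = 6 from the double-bond units + 0 from the BH atom = 6.
With 6 π electrons (n = 1), the Hückel 4n+2 condition holds.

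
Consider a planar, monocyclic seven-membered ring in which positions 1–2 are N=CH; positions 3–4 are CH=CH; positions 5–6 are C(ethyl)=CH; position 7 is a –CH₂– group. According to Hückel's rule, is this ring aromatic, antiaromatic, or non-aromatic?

The CH2 position has four σ bonds — the tetrahedral CH₂ carbon is sp³ and has no p orbital in the ring π system — so the cyclic conjugation is interrupted.
Without a continuous loop of overlapping p orbitals the Hückel electron count never comes into play.

Non-aromatic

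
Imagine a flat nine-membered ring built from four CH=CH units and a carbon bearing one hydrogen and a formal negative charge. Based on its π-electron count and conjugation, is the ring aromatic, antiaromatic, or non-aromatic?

Every ring atom contributes a p orbital perpendicular to the ring (the double-bond atoms are sp², each contributing one p electron; the carbanion's lone pair occupies the p orbital), so the π system is cyclic and fully conjugated.
π-electron count: 4 × 2 = 8 from the double-bond units + 2 from the CH(-) atom = 10.
That gives a 4n+2 count (10, n = 2).

Aromatic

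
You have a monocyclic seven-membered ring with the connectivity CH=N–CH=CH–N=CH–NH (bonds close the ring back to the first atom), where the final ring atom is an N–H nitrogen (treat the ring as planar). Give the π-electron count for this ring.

All ring atoms are sp² and supply a p orbital to the ring (every atom in a ring double bond is sp² and brings one electron to the p orbital; each =N– nitrogen is pyridine-type (lone pair in the sp² plane, one electron in the p orbital); the pyrrole-type nitrogen donates its lone pair from the p orbital); the conjugation is uninterrupted.
Counting π electrons: 3 × 2 = 6 from the double-bond units + 2 from the NH atom = 8.

8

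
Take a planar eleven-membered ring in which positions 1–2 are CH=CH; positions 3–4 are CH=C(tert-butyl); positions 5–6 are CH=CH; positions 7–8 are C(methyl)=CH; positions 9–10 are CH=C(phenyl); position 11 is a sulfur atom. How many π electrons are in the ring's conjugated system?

The p orbitals form a continuous loop: every atom in a ring double bond is sp² and brings one electron to the p orbital; the sulfur donates one lone pair from its p orbital. The ring is fully conjugated.
Adding the contributions, 5 × 2 = 10 from the double-bond units + 2 from the S atom = 12.

12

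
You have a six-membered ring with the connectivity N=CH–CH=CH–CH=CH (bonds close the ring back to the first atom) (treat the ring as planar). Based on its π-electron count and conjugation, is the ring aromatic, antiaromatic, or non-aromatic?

Aromatic

All ring atoms are sp² and supply a p orbital to the ring (each doubly-bonded ring atom is sp² with one p-orbital electron; each sp² =N– keeps its lone pair in-plane and puts one electron into the π system); the conjugation is uninterrupted.
π-electron count: 3 × 2 = 6 from the 3 double-bond units.
With 6 π electrons (n = 1), the Hückel 4n+2 condition holds.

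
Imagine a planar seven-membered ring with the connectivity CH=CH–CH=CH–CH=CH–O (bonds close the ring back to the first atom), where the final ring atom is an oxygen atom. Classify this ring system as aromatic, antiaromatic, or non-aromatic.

Antiaromatic

Every ring atom contributes a p orbital perpendicular to the ring (the double-bond atoms are sp², each contributing one p electron; the oxygen donates one lone pair from its p orbital), so the π system is cyclic and fully conjugated.
Adding the contributions, 3 × 2 = 6 from the double-bond units + 2 from the O atom = 8.
8 = 4(2); a planar, fully conjugated 4n system is antiaromatic.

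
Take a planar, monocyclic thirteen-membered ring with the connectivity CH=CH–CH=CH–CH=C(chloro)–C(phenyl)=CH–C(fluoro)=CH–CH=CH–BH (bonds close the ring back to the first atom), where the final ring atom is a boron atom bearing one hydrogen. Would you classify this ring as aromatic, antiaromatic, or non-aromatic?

Antiaromatic

Check conjugation: the double-bond atoms are sp², each contributing one p electron; the boron has an empty p orbital — every position has a p orbital, so the cyclic π system is continuous.
Adding the contributions, 6 × 2 = 12 from the double-bond units + 0 from the BH atom = 12.
12 = 4(3); a planar, fully conjugated 4n system is antiaromatic.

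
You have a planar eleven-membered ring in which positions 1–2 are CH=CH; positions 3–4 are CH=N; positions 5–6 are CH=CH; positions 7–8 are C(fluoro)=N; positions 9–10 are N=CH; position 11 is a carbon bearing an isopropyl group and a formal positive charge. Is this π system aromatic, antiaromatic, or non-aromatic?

Check conjugation: every atom in a ring double bond is sp² and brings one electron to the p orbital; each sp² =N– keeps its lone pair in-plane and puts one electron into the π system; the carbocation has an empty p orbital — every position has a p orbital, so the cyclic π system is continuous.
Counting π electrons: 5 × 2 = 10 from the double-bond units + 0 from the C(isopropyl)(+) atom = 10.
That gives a 4n+2 count (10, n = 2).

Aromatic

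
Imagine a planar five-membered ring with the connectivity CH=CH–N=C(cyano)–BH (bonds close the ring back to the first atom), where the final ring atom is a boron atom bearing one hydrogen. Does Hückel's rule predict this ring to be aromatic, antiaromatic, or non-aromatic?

All ring atoms are sp² and supply a p orbital to the ring (the double-bond atoms are sp², each contributing one p electron; the doubly-bonded nitrogens are pyridine-type — their lone pairs lie in the ring plane, leaving one electron in the p orbital; the boron has an empty p orbital); the conjugation is uninterrupted.
Adding the contributions, 2 × 2 = 4 from the double-bond units + 0 from the BH atom = 4.
4 is a 4n count (n = 1), so the planar conjugated ring is antiaromatic.

Antiaromatic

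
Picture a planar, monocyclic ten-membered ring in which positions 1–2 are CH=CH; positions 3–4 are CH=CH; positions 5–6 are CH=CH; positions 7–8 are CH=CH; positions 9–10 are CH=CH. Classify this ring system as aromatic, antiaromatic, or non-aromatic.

All ring atoms are sp² and supply a p orbital to the ring (the double-bond atoms are sp², each contributing one p electron); the conjugation is uninterrupted.
Adding the contributions, 5 × 2 = 10 from the 5 double-bond units.
With 10 π electrons (n = 2), the Hückel 4n+2 condition holds.

Aromatic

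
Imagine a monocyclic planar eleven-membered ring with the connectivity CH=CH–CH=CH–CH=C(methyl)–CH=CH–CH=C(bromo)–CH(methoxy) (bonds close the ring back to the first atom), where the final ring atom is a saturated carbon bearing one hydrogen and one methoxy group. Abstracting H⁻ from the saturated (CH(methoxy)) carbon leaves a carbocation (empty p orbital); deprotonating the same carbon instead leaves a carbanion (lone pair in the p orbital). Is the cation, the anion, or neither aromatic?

In either ion the ring is fully conjugated: every atom, including the new sp² carbon, supplies a p orbital.
Cation: 5 × 2 + 0 = 10 π electrons → 4(2)+2, aromatic.
Anion: 5 × 2 + 2 = 12 π electrons → 4(3), antiaromatic.

The cation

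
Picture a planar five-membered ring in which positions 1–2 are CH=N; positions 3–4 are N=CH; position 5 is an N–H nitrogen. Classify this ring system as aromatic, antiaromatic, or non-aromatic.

Aromatic

Every ring atom contributes a p orbital perpendicular to the ring (the double-bond atoms are sp², each contributing one p electron; the doubly-bonded nitrogens are pyridine-type — their lone pairs lie in the ring plane, leaving one electron in the p orbital; the pyrrole-type nitrogen donates its lone pair from the p orbital), so the π system is cyclic and fully conjugated.
Tallying contributions gives 2 × 2 = 4 from the double-bond units + 2 from the NH atom = 6.
That gives a 4n+2 count (6, n = 1).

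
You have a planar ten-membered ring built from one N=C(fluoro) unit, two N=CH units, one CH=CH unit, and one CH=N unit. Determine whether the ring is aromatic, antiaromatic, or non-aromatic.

Aromatic

The p orbitals form a continuous loop: each doubly-bonded ring atom is sp² with one p-orbital electron; the doubly-bonded nitrogens are pyridine-type — their lone pairs lie in the ring plane, leaving one electron in the p orbital. The ring is fully conjugated.
Adding the contributions, 5 × 2 = 10 from the 5 double-bond units.
With 10 π electrons (n = 2), the Hückel 4n+2 condition holds.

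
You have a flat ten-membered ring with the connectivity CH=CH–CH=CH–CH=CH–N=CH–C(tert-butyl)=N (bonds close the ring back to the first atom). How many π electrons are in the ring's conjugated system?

10

All ring atoms are sp² and supply a p orbital to the ring (every atom in a ring double bond is sp² and brings one electron to the p orbital; each sp² =N– keeps its lone pair in-plane and puts one electron into the π system); the conjugation is uninterrupted.
Counting π electrons: 5 × 2 = 10 from the 5 double-bond units.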